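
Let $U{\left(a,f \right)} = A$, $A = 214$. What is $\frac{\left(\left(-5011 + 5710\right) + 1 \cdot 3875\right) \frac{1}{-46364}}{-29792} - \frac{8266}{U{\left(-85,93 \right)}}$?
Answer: $- \frac{2854407204443}{73898281408} \approx -38.626$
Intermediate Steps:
$U{\left(a,f \right)} = 214$
$\frac{\left(\left(-5011 + 5710\right) + 1 \cdot 3875\right) \frac{1}{-46364}}{-29792} - \frac{8266}{U{\left(-85,93 \right)}} = \frac{\left(\left(-5011 + 5710\right) + 1 \cdot 3875\right) \frac{1}{-46364}}{-29792} - \frac{8266}{214} = \left(699 + 3875\right) \left(- \frac{1}{46364}\right) \left(- \frac{1}{29792}\right) - \frac{4133}{107} = 4574 \left(- \frac{1}{46364}\right) \left(- \frac{1}{29792}\right) - \frac{4133}{107} = \left(- \frac{2287}{23182}\right) \left(- \frac{1}{29792}\right) - \frac{4133}{107} = \frac{2287}{690638144} - \frac{4133}{107} = - \frac{2854407204443}{73898281408}$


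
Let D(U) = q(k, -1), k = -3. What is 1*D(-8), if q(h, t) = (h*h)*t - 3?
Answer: -12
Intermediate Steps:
q(h, t) = -3 + t*h² (q(h, t) = h²*t - 3 = t*h² - 3 = -3 + t*h²)
D(U) = -12 (D(U) = -3 - 1*(-3)² = -3 - 1*9 = -3 - 9 = -12)
1*D(-8) = 1*(-12) = -12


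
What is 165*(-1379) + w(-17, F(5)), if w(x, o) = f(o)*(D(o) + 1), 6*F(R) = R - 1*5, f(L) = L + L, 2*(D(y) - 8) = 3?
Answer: -227535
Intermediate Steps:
D(y) = 19/2 (D(y) = 8 + (½)*3 = 8 + 3/2 = 19/2)
f(L) = 2*L
F(R) = -⅚ + R/6 (F(R) = (R - 1*5)/6 = (R - 5)/6 = (-5 + R)/6 = -⅚ + R/6)
w(x, o) = 21*o (w(x, o) = (2*o)*(19/2 + 1) = (2*o)*(21/2) = 21*o)
165*(-1379) + w(-17, F(5)) = 165*(-1379) + 21*(-⅚ + (⅙)*5) = -227535 + 21*(-⅚ + ⅚) = -227535 + 21*0 = -227535 + 0 = -227535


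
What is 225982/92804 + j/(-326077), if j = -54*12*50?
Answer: 38347191107/15130624954 ≈ 2.5344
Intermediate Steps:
j = -32400 (j = -648*50 = -32400)
225982/92804 + j/(-326077) = 225982/92804 - 32400/(-326077) = 225982*(1/92804) - 32400*(-1/326077) = 112991/46402 + 32400/326077 = 38347191107/15130624954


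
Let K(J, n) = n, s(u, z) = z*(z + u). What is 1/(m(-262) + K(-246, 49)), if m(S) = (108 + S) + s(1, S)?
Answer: 1/68277 ≈ 1.4646e-5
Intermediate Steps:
s(u, z) = z*(u + z)
m(S) = 108 + S + S*(1 + S) (m(S) = (108 + S) + S*(1 + S) = 108 + S + S*(1 + S))
1/(m(-262) + K(-246, 49)) = 1/((108 - 262 - 262*(1 - 262)) + 49) = 1/((108 - 262 - 262*(-261)) + 49) = 1/((108 - 262 + 68382) + 49) = 1/(68228 + 49) = 1/68277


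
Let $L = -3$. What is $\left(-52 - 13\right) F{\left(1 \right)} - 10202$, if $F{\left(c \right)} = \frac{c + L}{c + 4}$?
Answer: $-10176$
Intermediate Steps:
$F{\left(c \right)} = \frac{-3 + c}{4 + c}$ ($F{\left(c \right)} = \frac{c - 3}{c + 4} = \frac{-3 + c}{4 + c}$)
$\left(-52 - 13\right) F{\left(1 \right)} - 10202 = \left(-52 - 13\right) \frac{-3 + 1}{4 + 1} - 10202 = - 65 \cdot \frac{1}{5} \left(-2\right) - 10202 = \left(-65\right) \left(- \frac{2}{5}\right) - 10202 = 26 - 10202 = -10176$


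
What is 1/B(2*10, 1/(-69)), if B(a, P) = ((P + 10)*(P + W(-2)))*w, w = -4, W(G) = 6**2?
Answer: -4761/6843148 ≈ -0.00069573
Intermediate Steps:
W(G) = 36
B(a, P) = -4*(10 + P)*(36 + P) (B(a, P) = ((P + 10)*(P + 36))*(-4) = ((10 + P)*(36 + P))*(-4) = -4*(10 + P)*(36 + P))
1/B(2*10, 1/(-69)) = 1/(-1440 - 184/(-69) - 4*(1/(-69))**2) = 1/(-1440 - 184*(-1/69) - 4*(-1/69)**2) = 1/(-1440 + 8/3 - 4*1/4761) = 1/(-1440 + 8/3 - 4/4761) = 1/(-6843148/4761) = -4761/6843148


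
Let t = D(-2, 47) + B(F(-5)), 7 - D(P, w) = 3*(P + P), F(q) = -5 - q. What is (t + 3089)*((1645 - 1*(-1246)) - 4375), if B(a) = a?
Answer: -4612272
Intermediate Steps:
D(P, w) = 7 - 6*P (D(P, w) = 7 - 3*(P + P) = 7 - 3*2*P = 7 - 6*P)
t = 19 (t = (7 - 6*(-2)) + (-5 - 1*(-5)) = (7 + 12) + (-5 + 5) = 19 + 0 = 19)
(t + 3089)*((1645 - 1*(-1246)) - 4375) = (19 + 3089)*((1645 - 1*(-1246)) - 4375) = 3108*((1645 + 1246) - 4375) = 3108*(2891 - 4375) = 3108*(-1484) = -4612272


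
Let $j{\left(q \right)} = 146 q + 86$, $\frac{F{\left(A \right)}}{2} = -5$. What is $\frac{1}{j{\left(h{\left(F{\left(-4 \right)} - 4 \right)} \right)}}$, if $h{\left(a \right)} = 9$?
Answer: $\frac{1}{1400} \approx 0.00071429$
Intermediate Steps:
$F{\left(A \right)} = -10$ ($F{\left(A \right)} = 2 \left(-5\right) = -10$)
$j{\left(q \right)} = 86 + 146 q$
$\frac{1}{j{\left(h{\left(F{\left(-4 \right)} - 4 \right)} \right)}} = \frac{1}{86 + 146 \cdot 9} = \frac{1}{86 + 1314} = \frac{1}{1400}$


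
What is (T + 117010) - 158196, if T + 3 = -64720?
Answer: -105909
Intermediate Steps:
T = -64723 (T = -3 - 64720 = -64723)
(T + 117010) - 158196 = (-64723 + 117010) - 158196 = 52287 - 158196 = -105909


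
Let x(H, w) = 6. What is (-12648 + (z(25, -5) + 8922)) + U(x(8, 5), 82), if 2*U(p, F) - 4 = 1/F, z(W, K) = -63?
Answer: -621067/164 ≈ -3787.0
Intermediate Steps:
U(p, F) = 2 + 1/(2*F)
(-12648 + (z(25, -5) + 8922)) + U(x(8, 5), 82) = (-12648 + (-63 + 8922)) + (2 + (1/2)/82) = (-12648 + 8859) + (2 + (1/2)*(1/82)) = -3789 + (2 + 1/164) = -3789 + 329/164 = -621067/164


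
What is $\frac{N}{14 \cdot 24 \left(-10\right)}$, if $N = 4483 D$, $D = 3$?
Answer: $- \frac{4483}{1120} \approx -4.0027$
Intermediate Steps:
$N = 13449$ ($N = 4483 \cdot 3 = 13449$)
$\frac{N}{14 \cdot 24 \left(-10\right)} = \frac{13449}{14 \cdot 24 \left(-10\right)} = \frac{13449}{336 \left(-10\right)} = \frac{13449}{-3360} = 13449 \left(- \frac{1}{3360}\right) = - \frac{4483}{1120}$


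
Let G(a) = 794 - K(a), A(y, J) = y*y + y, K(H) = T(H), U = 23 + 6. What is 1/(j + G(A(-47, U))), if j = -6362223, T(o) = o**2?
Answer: -1/11035673 ≈ -9.0615e-8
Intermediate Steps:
U = 29
K(H) = H**2
A(y, J) = y + y**2 (A(y, J) = y**2 + y = y + y**2)
G(a) = 794 - a**2
1/(j + G(A(-47, U))) = 1/(-6362223 + (794 - (-47*(1 - 47))**2)) = 1/(-6362223 + (794 - (-47*(-46))**2)) = 1/(-6362223 + (794 - 1*2162**2)) = 1/(-6362223 + (794 - 1*4674244)) = 1/(-6362223 + (794 - 4674244)) = 1/(-6362223 - 4673450) = 1/(-11035673) = -1/11035673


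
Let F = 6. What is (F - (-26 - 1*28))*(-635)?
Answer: -38100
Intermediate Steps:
(F - (-26 - 1*28))*(-635) = (6 - (-26 - 1*28))*(-635) = (6 - (-26 - 28))*(-635) = (6 - 1*(-54))*(-635) = (6 + 54)*(-635) = 60*(-635) = -38100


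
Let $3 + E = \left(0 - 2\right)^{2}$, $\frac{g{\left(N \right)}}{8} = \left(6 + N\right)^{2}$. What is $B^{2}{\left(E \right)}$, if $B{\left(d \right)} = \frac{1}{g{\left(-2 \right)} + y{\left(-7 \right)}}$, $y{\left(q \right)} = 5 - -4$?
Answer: $\frac{1}{18769} \approx 5.3279 \cdot 10^{-5}$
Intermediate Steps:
$y{\left(q \right)} = 9$ ($y{\left(q \right)} = 5 + 4 = 9$)
$g{\left(N \right)} = 8 \left(6 + N\right)^{2}$
$E = 1$ ($E = -3 + \left(0 - 2\right)^{2} = -3 + \left(-2\right)^{2} = -3 + 4 = 1$)
$B{\left(d \right)} = \frac{1}{137}$ ($B{\left(d \right)} = \frac{1}{8 \left(6 - 2\right)^{2} + 9} = \frac{1}{8 \cdot 4^{2} + 9} = \frac{1}{8 \cdot 16 + 9} = \frac{1}{128 + 9} = \frac{1}{137}$)
$B^{2}{\left(E \right)} = \left(\frac{1}{137}\right)^{2} = \frac{1}{18769}$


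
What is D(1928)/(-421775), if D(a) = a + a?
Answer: -3856/421775 ≈ -0.0091423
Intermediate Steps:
D(a) = 2*a
D(1928)/(-421775) = (2*1928)/(-421775) = 3856*(-1/421775) = -3856/421775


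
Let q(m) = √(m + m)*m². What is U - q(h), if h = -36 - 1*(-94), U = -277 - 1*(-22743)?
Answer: 22466 - 6728*√29 ≈ -13765.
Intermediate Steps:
U = 22466 (U = -277 + 22743 = 22466)
h = 58 (h = -36 + 94 = 58)
q(m) = √2*m^(5/2) (q(m) = √(2*m)*m² = (√2*√m)*m² = √2*m^(5/2))
U - q(h) = 22466 - √2*58^(5/2) = 22466 - √2*3364*√58 = 22466 - 6728*√29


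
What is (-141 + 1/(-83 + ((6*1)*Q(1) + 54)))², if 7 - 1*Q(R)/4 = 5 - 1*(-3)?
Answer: 55860676/2809 ≈ 19886.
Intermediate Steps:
Q(R) = -4 (Q(R) = 28 - 4*(5 - 1*(-3)) = 28 - 4*(5 + 3) = 28 - 4*8 = 28 - 32 = -4)
(-141 + 1/(-83 + ((6*1)*Q(1) + 54)))² = (-141 + 1/(-83 + ((6*1)*(-4) + 54)))² = (-141 + 1/(-83 + (6*(-4) + 54)))² = (-141 + 1/(-83 + (-24 + 54)))² = (-141 + 1/(-83 + 30))² = (-141 + 1/(-53))² = (-141 - 1/53)² = (-7474/53)² = 55860676/2809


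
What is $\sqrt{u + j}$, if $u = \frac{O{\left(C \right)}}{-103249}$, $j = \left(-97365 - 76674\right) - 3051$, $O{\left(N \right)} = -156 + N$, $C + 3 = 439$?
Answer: $\frac{i \sqrt{1887842473126810}}{103249} \approx 420.82 i$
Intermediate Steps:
$C = 436$ ($C = -3 + 439 = 436$)
$j = -177090$ ($j = -174039 - 3051 = -177090$)
$u = - \frac{280}{103249}$ ($u = \frac{-156 + 436}{-103249} = 280 \left(- \frac{1}{103249}\right) = - \frac{280}{103249} \approx -0.0027119$)
$\sqrt{u + j} = \sqrt{- \frac{280}{103249} - 177090} = \sqrt{- \frac{18284365690}{103249}} = \frac{i \sqrt{1887842473126810}}{103249}$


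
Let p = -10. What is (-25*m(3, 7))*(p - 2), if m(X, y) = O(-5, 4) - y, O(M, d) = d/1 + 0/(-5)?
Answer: -900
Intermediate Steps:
O(M, d) = d (O(M, d) = d*1 + 0*(-⅕) = d + 0 = d)
m(X, y) = 4 - y
(-25*m(3, 7))*(p - 2) = (-25*(4 - 1*7))*(-10 - 2) = -25*(4 - 7)*(-12) = -25*(-3)*(-12) = 75*(-12) = -900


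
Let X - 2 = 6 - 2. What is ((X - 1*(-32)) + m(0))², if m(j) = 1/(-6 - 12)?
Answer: 466489/324 ≈ 1439.8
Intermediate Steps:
m(j) = -1/18 (m(j) = 1/(-18) = -1/18)
X = 6 (X = 2 + (6 - 2) = 2 + 4 = 6)
((X - 1*(-32)) + m(0))² = ((6 - 1*(-32)) - 1/18)² = ((6 + 32) - 1/18)² = (38 - 1/18)² = (683/18)² = 466489/324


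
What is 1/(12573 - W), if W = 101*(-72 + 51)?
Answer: 1/14694 ≈ 6.8055e-5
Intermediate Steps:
W = -2121 (W = 101*(-21) = -2121)
1/(12573 - W) = 1/(12573 - 1*(-2121)) = 1/(12573 + 2121) = 1/14694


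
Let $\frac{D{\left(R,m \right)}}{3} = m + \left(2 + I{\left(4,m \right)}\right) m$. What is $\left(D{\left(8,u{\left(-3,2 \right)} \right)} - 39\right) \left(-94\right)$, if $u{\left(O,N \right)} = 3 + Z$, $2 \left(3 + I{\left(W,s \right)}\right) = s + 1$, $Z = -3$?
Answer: $3666$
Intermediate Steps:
$I{\left(W,s \right)} = - \frac{5}{2} + \frac{s}{2}$ ($I{\left(W,s \right)} = -3 + \frac{s + 1}{2} = -3 + \frac{1 + s}{2} = -3 + \left(\frac{1}{2} + \frac{s}{2}\right) = - \frac{5}{2} + \frac{s}{2}$)
$u{\left(O,N \right)} = 0$ ($u{\left(O,N \right)} = 3 - 3 = 0$)
$D{\left(R,m \right)} = 3 m + 3 m \left(- \frac{1}{2} + \frac{m}{2}\right)$ ($D{\left(R,m \right)} = 3 \left(m + \left(2 + \left(- \frac{5}{2} + \frac{m}{2}\right)\right) m\right) = 3 \left(m + \left(- \frac{1}{2} + \frac{m}{2}\right) m\right) = 3 \left(m + m \left(- \frac{1}{2} + \frac{m}{2}\right)\right) = 3 m + 3 m \left(- \frac{1}{2} + \frac{m}{2}\right)$)
$\left(D{\left(8,u{\left(-3,2 \right)} \right)} - 39\right) \left(-94\right) = \left(\frac{3}{2} \cdot 0 \left(1 + 0\right) - 39\right) \left(-94\right) = \left(\frac{3}{2} \cdot 0 \cdot 1 - 39\right) \left(-94\right) = \left(0 - 39\right) \left(-94\right) = \left(-39\right) \left(-94\right) = 3666$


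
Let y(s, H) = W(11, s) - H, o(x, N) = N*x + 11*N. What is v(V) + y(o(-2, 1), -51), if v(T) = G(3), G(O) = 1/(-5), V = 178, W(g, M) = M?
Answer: 299/5 ≈ 59.800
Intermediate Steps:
o(x, N) = 11*N + N*x
G(O) = -⅕
y(s, H) = s - H
v(T) = -⅕
v(V) + y(o(-2, 1), -51) = -⅕ + (1*(11 - 2) - 1*(-51)) = -⅕ + (1*9 + 51) = -⅕ + (9 + 51) = -⅕ + 60 = 299/5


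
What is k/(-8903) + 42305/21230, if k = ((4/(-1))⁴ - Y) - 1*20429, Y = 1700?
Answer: 168201041/37802138 ≈ 4.4495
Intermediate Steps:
k = -21873 (k = ((4/(-1))⁴ - 1*1700) - 1*20429 = ((4*(-1))⁴ - 1700) - 20429 = ((-4)⁴ - 1700) - 20429 = (256 - 1700) - 20429 = -1444 - 20429 = -21873)
k/(-8903) + 42305/21230 = -21873/(-8903) + 42305/21230 = -21873*(-1/8903) + 42305*(1/21230) = 21873/8903 + 8461/4246 = 168201041/37802138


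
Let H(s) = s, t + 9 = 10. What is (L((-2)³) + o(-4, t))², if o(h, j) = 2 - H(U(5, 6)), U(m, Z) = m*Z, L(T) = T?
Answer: 1296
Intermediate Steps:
t = 1 (t = -9 + 10 = 1)
U(m, Z) = Z*m
o(h, j) = -28 (o(h, j) = 2 - 6*5 = 2 - 1*30 = 2 - 30 = -28)
(L((-2)³) + o(-4, t))² = ((-2)³ - 28)² = (-8 - 28)² = (-36)² = 1296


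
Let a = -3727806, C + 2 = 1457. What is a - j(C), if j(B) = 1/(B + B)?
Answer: -10847915461/2910 ≈ -3.7278e+6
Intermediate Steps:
C = 1455 (C = -2 + 1457 = 1455)
j(B) = 1/(2*B)
a - j(C) = -3727806 - 1/(2*1455) = -3727806 - 1*1/2910 = -3727806 - 1/2910 = -10847915461/2910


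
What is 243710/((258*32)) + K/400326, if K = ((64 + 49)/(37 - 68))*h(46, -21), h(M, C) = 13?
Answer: 252037900433/8538152928 ≈ 29.519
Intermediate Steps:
K = -1469/31 (K = ((64 + 49)/(37 - 68))*13 = (113/(-31))*13 = (113*(-1/31))*13 = -113/31*13 = -1469/31 ≈ -47.387)
243710/((258*32)) + K/400326 = 243710/((258*32)) - 1469/31/400326 = 243710/8256 - 1469/31*1/400326 = 243710*(1/8256) - 1469/12410106 = 121855/4128 - 1469/12410106 = 252037900433/8538152928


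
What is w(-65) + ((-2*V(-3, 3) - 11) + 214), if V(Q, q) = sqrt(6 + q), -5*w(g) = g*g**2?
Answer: 55122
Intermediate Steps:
w(g) = -g**3/5 (w(g) = -g*g**2/5 = -g**3/5)
w(-65) + ((-2*V(-3, 3) - 11) + 214) = -1/5*(-65)**3 + ((-2*sqrt(6 + 3) - 11) + 214) = -1/5*(-274625) + ((-2*sqrt(9) - 11) + 214) = 54925 + ((-2*3 - 11) + 214) = 54925 + ((-6 - 11) + 214) = 54925 + (-17 + 214) = 54925 + 197 = 55122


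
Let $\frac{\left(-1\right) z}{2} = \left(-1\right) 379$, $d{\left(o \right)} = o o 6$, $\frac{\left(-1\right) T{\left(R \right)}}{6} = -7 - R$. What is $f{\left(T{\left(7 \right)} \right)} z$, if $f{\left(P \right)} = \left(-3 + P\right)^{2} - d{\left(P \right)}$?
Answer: $-27117450$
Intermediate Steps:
$T{\left(R \right)} = 42 + 6 R$ ($T{\left(R \right)} = - 6 \left(-7 - R\right) = 42 + 6 R$)
$d{\left(o \right)} = 6 o^{2}$ ($d{\left(o \right)} = o^{2} \cdot 6 = 6 o^{2}$)
$f{\left(P \right)} = \left(-3 + P\right)^{2} - 6 P^{2}$
$z = 758$ ($z = - 2 \left(\left(-1\right) 379\right) = \left(-2\right) \left(-379\right) = 758$)
$f{\left(T{\left(7 \right)} \right)} z = \left(\left(-3 + \left(42 + 6 \cdot 7\right)\right)^{2} - 6 \left(42 + 6 \cdot 7\right)^{2}\right) 758 = \left(\left(-3 + \left(42 + 42\right)\right)^{2} - 6 \left(42 + 42\right)^{2}\right) 758 = \left(\left(-3 + 84\right)^{2} - 6 \cdot 84^{2}\right) 758 = \left(81^{2} - 42336\right) 758 = \left(6561 - 42336\right) 758 = \left(-35775\right) 758 = -27117450$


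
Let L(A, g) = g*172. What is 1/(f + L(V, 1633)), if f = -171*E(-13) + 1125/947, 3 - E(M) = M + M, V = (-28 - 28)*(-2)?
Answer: 947/261294524 ≈ 3.6243e-6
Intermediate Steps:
V = 112 (V = -56*(-2) = 112)
L(A, g) = 172*g
E(M) = 3 - 2*M (E(M) = 3 - (M + M) = 3 - 2*M)
f = -4695048/947 (f = -171*(3 - 2*(-13)) + 1125/947 = -171*(3 + 26) + 1125*(1/947) = -171*29 + 1125/947 = -4959 + 1125/947 = -4695048/947 ≈ -4957.8)
1/(f + L(V, 1633)) = 1/(-4695048/947 + 172*1633) = 1/(-4695048/947 + 280876) = 1/(261294524/947) = 947/261294524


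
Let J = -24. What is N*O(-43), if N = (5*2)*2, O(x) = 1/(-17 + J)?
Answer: -20/41 ≈ -0.48780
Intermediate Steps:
O(x) = -1/41 (O(x) = 1/(-17 - 24) = 1/(-41) = -1/41)
N = 20 (N = 10*2 = 20)
N*O(-43) = 20*(-1/41) = -20/41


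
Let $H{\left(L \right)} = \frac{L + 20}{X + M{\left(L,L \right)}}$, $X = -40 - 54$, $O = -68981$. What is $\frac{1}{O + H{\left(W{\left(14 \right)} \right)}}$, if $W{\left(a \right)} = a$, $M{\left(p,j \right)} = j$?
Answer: $- \frac{40}{2759257} \approx -1.4497 \cdot 10^{-5}$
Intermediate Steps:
$X = -94$
$H{\left(L \right)} = \frac{20 + L}{-94 + L}$ ($H{\left(L \right)} = \frac{L + 20}{-94 + L} = \frac{20 + L}{-94 + L}$)
$\frac{1}{O + H{\left(W{\left(14 \right)} \right)}} = \frac{1}{-68981 + \frac{20 + 14}{-94 + 14}} = \frac{1}{-68981 + \frac{1}{-80} \cdot 34} = \frac{1}{-68981 - \frac{17}{40}} = \frac{1}{- \frac{2759257}{40}} = - \frac{40}{2759257}$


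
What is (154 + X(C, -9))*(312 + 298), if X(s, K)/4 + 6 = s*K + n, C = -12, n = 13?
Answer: 374540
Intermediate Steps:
X(s, K) = 28 + 4*K*s (X(s, K) = -24 + 4*(s*K + 13) = -24 + 4*(K*s + 13) = -24 + 4*(13 + K*s) = -24 + (52 + 4*K*s) = 28 + 4*K*s)
(154 + X(C, -9))*(312 + 298) = (154 + (28 + 4*(-9)*(-12)))*(312 + 298) = (154 + (28 + 432))*610 = (154 + 460)*610 = 614*610 = 374540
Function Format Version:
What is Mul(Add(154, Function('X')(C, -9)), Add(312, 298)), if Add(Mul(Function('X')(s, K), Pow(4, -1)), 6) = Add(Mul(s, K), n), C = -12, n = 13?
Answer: 374540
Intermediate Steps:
Function('X')(s, K) = Add(28, Mul(4, K, s)) (Function('X')(s, K) = Add(-24, Mul(4, Add(Mul(s, K), 13))) = Add(-24, Mul(4, Add(Mul(K, s), 13))) = Add(-24, Mul(4, Add(13, Mul(K, s)))) = Add(-24, Add(52, Mul(4, K, s))) = Add(28, Mul(4, K, s)))
Mul(Add(154, Function('X')(C, -9)), Add(312, 298)) = Mul(Add(154, Add(28, Mul(4, -9, -12))), Add(312, 298)) = Mul(Add(154, Add(28, 432)), 610) = Mul(Add(154, 460), 610) = Mul(614, 610) = 374540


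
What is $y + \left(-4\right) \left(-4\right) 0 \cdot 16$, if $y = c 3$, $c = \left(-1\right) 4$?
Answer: $-12$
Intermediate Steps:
$c = -4$
$y = -12$ ($y = \left(-4\right) 3 = -12$)
$y + \left(-4\right) \left(-4\right) 0 \cdot 16 = -12 + \left(-4\right) \left(-4\right) 0 \cdot 16 = -12 + 16 \cdot 0 \cdot 16 = -12 + 0 \cdot 16 = -12 + 0 = -12$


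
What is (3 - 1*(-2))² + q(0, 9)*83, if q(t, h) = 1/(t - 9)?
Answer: 142/9 ≈ 15.778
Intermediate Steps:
q(t, h) = 1/(-9 + t)
(3 - 1*(-2))² + q(0, 9)*83 = (3 - 1*(-2))² + 83/(-9 + 0) = (3 + 2)² + 83/(-9) = 5² - ⅑*83 = 25 - 83/9 = 142/9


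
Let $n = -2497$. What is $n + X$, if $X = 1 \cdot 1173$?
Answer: $-1324$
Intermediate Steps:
$X = 1173$
$n + X = -2497 + 1173 = -1324$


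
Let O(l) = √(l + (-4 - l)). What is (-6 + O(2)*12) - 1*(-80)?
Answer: 74 + 24*I ≈ 74.0 + 24.0*I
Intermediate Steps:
O(l) = 2*I (O(l) = √(-4) = 2*I)
(-6 + O(2)*12) - 1*(-80) = (-6 + (2*I)*12) - 1*(-80) = (-6 + 24*I) + 80 = 74 + 24*I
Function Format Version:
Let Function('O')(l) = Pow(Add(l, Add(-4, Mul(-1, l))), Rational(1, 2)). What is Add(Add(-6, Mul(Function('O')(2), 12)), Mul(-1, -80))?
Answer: Add(74, Mul(24, I)) ≈ Add(74.000, Mul(24.000, I))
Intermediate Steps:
Function('O')(l) = Mul(2, I) (Function('O')(l) = Pow(-4, Rational(1, 2)) = Mul(2, I))
Add(Add(-6, Mul(Function('O')(2), 12)), Mul(-1, -80)) = Add(Add(-6, Mul(Mul(2, I), 12)), Mul(-1, -80)) = Add(Add(-6, Mul(24, I)), 80) = Add(74, Mul(24, I))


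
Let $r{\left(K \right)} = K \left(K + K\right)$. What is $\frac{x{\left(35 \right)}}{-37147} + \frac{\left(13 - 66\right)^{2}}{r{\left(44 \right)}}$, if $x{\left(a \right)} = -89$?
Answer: $\frac{865211}{1188704} \approx 0.72786$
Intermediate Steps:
$r{\left(K \right)} = 2 K^{2}$ ($r{\left(K \right)} = K 2 K = 2 K^{2}$)
$\frac{x{\left(35 \right)}}{-37147} + \frac{\left(13 - 66\right)^{2}}{r{\left(44 \right)}} = - \frac{89}{-37147} + \frac{\left(13 - 66\right)^{2}}{2 \cdot 44^{2}} = \left(-89\right) \left(- \frac{1}{37147}\right) + \frac{\left(-53\right)^{2}}{2 \cdot 1936} = \frac{89}{37147} + \frac{2809}{3872} = \frac{865211}{1188704}$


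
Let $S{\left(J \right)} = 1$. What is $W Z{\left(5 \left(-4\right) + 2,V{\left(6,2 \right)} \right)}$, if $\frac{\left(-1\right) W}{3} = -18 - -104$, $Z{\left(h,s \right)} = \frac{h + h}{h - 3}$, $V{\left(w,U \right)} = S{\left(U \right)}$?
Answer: $- \frac{3096}{7} \approx -442.29$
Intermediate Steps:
$V{\left(w,U \right)} = 1$
$Z{\left(h,s \right)} = \frac{2 h}{-3 + h}$
$W = -258$ ($W = - 3 \left(-18 - -104\right) = - 3 \left(-18 + 104\right) = \left(-3\right) 86 = -258$)
$W Z{\left(5 \left(-4\right) + 2,V{\left(6,2 \right)} \right)} = - 258 \frac{2 \left(5 \left(-4\right) + 2\right)}{-3 + \left(5 \left(-4\right) + 2\right)} = - 258 \frac{2 \left(-20 + 2\right)}{-3 + \left(-20 + 2\right)} = - 258 \cdot 2 \left(-18\right) \frac{1}{-3 - 18} = - 258 \cdot 2 \left(-18\right) \frac{1}{-21} = - 258 \cdot 2 \left(-18\right) \left(- \frac{1}{21}\right) = \left(-258\right) \frac{12}{7} = - \frac{3096}{7}$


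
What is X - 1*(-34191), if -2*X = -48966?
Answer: 58674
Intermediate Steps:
X = 24483 (X = -½*(-48966) = 24483)
X - 1*(-34191) = 24483 - 1*(-34191) = 24483 + 34191 = 58674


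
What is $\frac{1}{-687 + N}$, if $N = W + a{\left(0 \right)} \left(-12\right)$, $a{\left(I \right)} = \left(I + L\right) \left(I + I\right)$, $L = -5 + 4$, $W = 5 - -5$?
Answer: $- \frac{1}{677} \approx -0.0014771$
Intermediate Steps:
$W = 10$ ($W = 5 + 5 = 10$)
$L = -1$
$a{\left(I \right)} = 2 I \left(-1 + I\right)$ ($a{\left(I \right)} = \left(I - 1\right) \left(I + I\right) = \left(-1 + I\right) 2 I = 2 I \left(-1 + I\right)$)
$N = 10$ ($N = 10 + 2 \cdot 0 \left(-1 + 0\right) \left(-12\right) = 10 + 2 \cdot 0 \left(-1\right) \left(-12\right) = 10 + 0 \left(-12\right) = 10 + 0 = 10$)
$\frac{1}{-687 + N} = \frac{1}{-687 + 10} = \frac{1}{-677} = - \frac{1}{677}$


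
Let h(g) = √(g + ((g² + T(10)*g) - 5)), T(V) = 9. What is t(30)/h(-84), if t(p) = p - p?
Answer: 0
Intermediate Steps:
t(p) = 0
h(g) = √(-5 + g² + 10*g) (h(g) = √(g + ((g² + 9*g) - 5)) = √(g + (-5 + g² + 9*g)) = √(-5 + g² + 10*g))
t(30)/h(-84) = 0/(√(-5 + (-84)² + 10*(-84))) = 0/(√(-5 + 7056 - 840)) = 0/(√6211) = 0*(√6211/6211) = 0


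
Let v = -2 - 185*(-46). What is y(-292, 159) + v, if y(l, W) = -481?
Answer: 8027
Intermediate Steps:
v = 8508 (v = -2 + 8510 = 8508)
y(-292, 159) + v = -481 + 8508 = 8027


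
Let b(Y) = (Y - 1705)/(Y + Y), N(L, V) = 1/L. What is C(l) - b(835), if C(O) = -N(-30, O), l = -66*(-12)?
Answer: 2777/5010 ≈ 0.55429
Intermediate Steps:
l = 792
C(O) = 1/30 (C(O) = -1/(-30) = -1*(-1/30) = 1/30)
b(Y) = (-1705 + Y)/(2*Y) (b(Y) = (-1705 + Y)/((2*Y)) = (-1705 + Y)*(1/(2*Y)) = (-1705 + Y)/(2*Y))
C(l) - b(835) = 1/30 - (-1705 + 835)/(2*835) = 1/30 - (-870)/(2*835) = 1/30 - 1*(-87/167) = 1/30 + 87/167 = 2777/5010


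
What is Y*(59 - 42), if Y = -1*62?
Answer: -1054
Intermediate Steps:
Y = -62
Y*(59 - 42) = -62*(59 - 42) = -62*17 = -1054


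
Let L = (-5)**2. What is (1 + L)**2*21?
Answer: 14196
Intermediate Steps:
L = 25
(1 + L)**2*21 = (1 + 25)**2*21 = 26**2*21 = 676*21 = 14196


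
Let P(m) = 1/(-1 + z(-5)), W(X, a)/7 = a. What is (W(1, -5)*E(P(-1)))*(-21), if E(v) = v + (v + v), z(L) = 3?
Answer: 2205/2 ≈ 1102.5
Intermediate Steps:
W(X, a) = 7*a
P(m) = 1/2 (P(m) = 1/(-1 + 3) = 1/2)
E(v) = 3*v (E(v) = v + 2*v = 3*v)
(W(1, -5)*E(P(-1)))*(-21) = ((7*(-5))*(3*(1/2)))*(-21) = -35*3/2*(-21) = -105/2*(-21) = 2205/2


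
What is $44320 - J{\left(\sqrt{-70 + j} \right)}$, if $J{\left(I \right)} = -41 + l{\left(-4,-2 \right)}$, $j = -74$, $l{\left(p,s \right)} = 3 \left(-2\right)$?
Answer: $44367$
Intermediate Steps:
$l{\left(p,s \right)} = -6$
$J{\left(I \right)} = -47$ ($J{\left(I \right)} = -41 - 6 = -47$)
$44320 - J{\left(\sqrt{-70 + j} \right)} = 44320 - -47 = 44320 + 47 = 44367$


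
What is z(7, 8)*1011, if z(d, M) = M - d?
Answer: 1011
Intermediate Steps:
z(7, 8)*1011 = (8 - 1*7)*1011 = (8 - 7)*1011 = 1*1011 = 1011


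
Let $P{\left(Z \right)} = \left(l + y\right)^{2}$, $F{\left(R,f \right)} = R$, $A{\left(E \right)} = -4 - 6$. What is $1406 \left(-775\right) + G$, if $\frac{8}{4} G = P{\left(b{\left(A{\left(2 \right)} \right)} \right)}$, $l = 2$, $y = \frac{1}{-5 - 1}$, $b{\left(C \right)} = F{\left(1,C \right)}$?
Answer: $- \frac{78454679}{72} \approx -1.0896 \cdot 10^{6}$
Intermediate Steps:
$A{\left(E \right)} = -10$ ($A{\left(E \right)} = -4 - 6 = -10$)
$b{\left(C \right)} = 1$
$y = - \frac{1}{6}$ ($y = \frac{1}{-6} = - \frac{1}{6} \approx -0.16667$)
$P{\left(Z \right)} = \frac{121}{36}$ ($P{\left(Z \right)} = \left(2 - \frac{1}{6}\right)^{2} = \left(\frac{11}{6}\right)^{2} = \frac{121}{36}$)
$G = \frac{121}{72}$ ($G = \frac{1}{2} \cdot \frac{121}{36} = \frac{121}{72} \approx 1.6806$)
$1406 \left(-775\right) + G = 1406 \left(-775\right) + \frac{121}{72} = -1089650 + \frac{121}{72} = - \frac{78454679}{72}$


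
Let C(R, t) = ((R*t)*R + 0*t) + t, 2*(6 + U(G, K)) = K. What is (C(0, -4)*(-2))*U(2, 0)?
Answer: -48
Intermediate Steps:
U(G, K) = -6 + K/2
C(R, t) = t + t*R² (C(R, t) = (t*R² + 0) + t = t*R² + t = t + t*R²)
(C(0, -4)*(-2))*U(2, 0) = (-4*(1 + 0²)*(-2))*(-6 + (½)*0) = (-4*(1 + 0)*(-2))*(-6 + 0) = (-4*1*(-2))*(-6) = -4*(-2)*(-6) = 8*(-6) = -48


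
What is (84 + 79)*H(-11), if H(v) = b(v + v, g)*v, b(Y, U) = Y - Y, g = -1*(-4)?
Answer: 0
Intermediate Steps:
g = 4
b(Y, U) = 0
H(v) = 0 (H(v) = 0*v = 0)
(84 + 79)*H(-11) = (84 + 79)*0 = 163*0 = 0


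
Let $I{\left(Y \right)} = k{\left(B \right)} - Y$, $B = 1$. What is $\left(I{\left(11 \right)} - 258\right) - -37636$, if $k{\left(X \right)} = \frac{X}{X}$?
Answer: $37368$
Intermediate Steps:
$k{\left(X \right)} = 1$
$I{\left(Y \right)} = 1 - Y$
$\left(I{\left(11 \right)} - 258\right) - -37636 = \left(\left(1 - 11\right) - 258\right) - -37636 = \left(\left(1 - 11\right) - 258\right) + 37636 = \left(-10 - 258\right) + 37636 = -268 + 37636 = 37368$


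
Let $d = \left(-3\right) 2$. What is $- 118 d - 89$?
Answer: $619$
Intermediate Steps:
$d = -6$
$- 118 d - 89 = \left(-118\right) \left(-6\right) - 89 = 708 - 89 = 619$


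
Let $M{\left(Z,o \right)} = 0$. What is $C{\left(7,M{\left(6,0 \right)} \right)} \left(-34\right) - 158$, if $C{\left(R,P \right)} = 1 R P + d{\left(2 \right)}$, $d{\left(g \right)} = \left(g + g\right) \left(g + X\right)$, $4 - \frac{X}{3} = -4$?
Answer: $-3694$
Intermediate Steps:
$X = 24$ ($X = 12 - -12 = 12 + 12 = 24$)
$d{\left(g \right)} = 2 g \left(24 + g\right)$ ($d{\left(g \right)} = \left(g + g\right) \left(g + 24\right) = 2 g \left(24 + g\right)$)
$C{\left(R,P \right)} = 104 + P R$ ($C{\left(R,P \right)} = 1 R P + 2 \cdot 2 \left(24 + 2\right) = R P + 2 \cdot 2 \cdot 26 = P R + 104 = 104 + P R$)
$C{\left(7,M{\left(6,0 \right)} \right)} \left(-34\right) - 158 = \left(104 + 0 \cdot 7\right) \left(-34\right) - 158 = \left(104 + 0\right) \left(-34\right) - 158 = 104 \left(-34\right) - 158 = -3536 - 158 = -3694$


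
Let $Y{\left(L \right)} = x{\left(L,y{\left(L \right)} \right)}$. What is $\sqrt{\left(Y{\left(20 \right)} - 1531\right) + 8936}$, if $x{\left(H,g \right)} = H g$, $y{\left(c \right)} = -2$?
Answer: $\sqrt{7365} \approx 85.82$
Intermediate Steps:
$Y{\left(L \right)} = - 2 L$ ($Y{\left(L \right)} = L \left(-2\right) = - 2 L$)
$\sqrt{\left(Y{\left(20 \right)} - 1531\right) + 8936} = \sqrt{\left(\left(-2\right) 20 - 1531\right) + 8936} = \sqrt{\left(-40 - 1531\right) + 8936} = \sqrt{-1571 + 8936} = \sqrt{7365}$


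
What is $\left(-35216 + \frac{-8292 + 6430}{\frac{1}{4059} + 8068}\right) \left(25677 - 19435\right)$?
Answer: $- \frac{7198658805243172}{32748013} \approx -2.1982 \cdot 10^{8}$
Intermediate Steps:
$\left(-35216 + \frac{-8292 + 6430}{\frac{1}{4059} + 8068}\right) \left(25677 - 19435\right) = \left(-35216 - \frac{1862}{\frac{1}{4059} + 8068}\right) 6242 = \left(-35216 - \frac{1862}{\frac{32748013}{4059}}\right) 6242 = \left(-35216 - \frac{7557858}{32748013}\right) 6242 = \left(- \frac{1153261583666}{32748013}\right) 6242 = - \frac{7198658805243172}{32748013}$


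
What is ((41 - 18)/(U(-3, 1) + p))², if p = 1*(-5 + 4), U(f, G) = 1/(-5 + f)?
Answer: 33856/81 ≈ 417.98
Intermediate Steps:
p = -1 (p = 1*(-1) = -1)
((41 - 18)/(U(-3, 1) + p))² = ((41 - 18)/(1/(-5 - 3) - 1))² = (23/(1/(-8) - 1))² = (23/(-⅛ - 1))² = (23/(-9/8))² = (23*(-8/9))² = (-184/9)² = 33856/81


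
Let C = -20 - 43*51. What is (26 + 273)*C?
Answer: -661687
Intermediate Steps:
C = -2213 (C = -20 - 2193 = -2213)
(26 + 273)*C = (26 + 273)*(-2213) = 299*(-2213) = -661687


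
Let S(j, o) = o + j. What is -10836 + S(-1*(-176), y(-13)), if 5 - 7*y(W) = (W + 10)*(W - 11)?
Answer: -74687/7 ≈ -10670.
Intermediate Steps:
y(W) = 5/7 - (-11 + W)*(10 + W)/7 (y(W) = 5/7 - (W + 10)*(W - 11)/7 = 5/7 - (10 + W)*(-11 + W)/7 = 5/7 - (-11 + W)*(10 + W)/7)
S(j, o) = j + o
-10836 + S(-1*(-176), y(-13)) = -10836 + (-1*(-176) + (115/7 - ⅐*(-13)² + (⅐)*(-13))) = -10836 + (176 + (115/7 - ⅐*169 - 13/7)) = -10836 + (176 + (115/7 - 169/7 - 13/7)) = -10836 + (176 - 67/7) = -10836 + 1165/7 = -74687/7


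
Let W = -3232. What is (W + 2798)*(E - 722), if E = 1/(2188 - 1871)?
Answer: 99330882/317 ≈ 3.1335e+5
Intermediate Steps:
E = 1/317 ≈ 0.0031546
(W + 2798)*(E - 722) = (-3232 + 2798)*(1/317 - 722) = -434*(-228873/317) = 99330882/317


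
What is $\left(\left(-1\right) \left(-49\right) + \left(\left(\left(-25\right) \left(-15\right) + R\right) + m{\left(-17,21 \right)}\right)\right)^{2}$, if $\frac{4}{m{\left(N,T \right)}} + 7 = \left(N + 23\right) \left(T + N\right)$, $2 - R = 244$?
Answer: $\frac{9597604}{289} \approx 33210.0$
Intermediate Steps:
$R = -242$ ($R = 2 - 244 = -242$)
$m{\left(N,T \right)} = \frac{4}{-7 + \left(23 + N\right) \left(N + T\right)}$ ($m{\left(N,T \right)} = \frac{4}{-7 + \left(N + 23\right) \left(T + N\right)} = \frac{4}{-7 + \left(23 + N\right) \left(N + T\right)}$)
$\left(\left(-1\right) \left(-49\right) + \left(\left(\left(-25\right) \left(-15\right) + R\right) + m{\left(-17,21 \right)}\right)\right)^{2} = \left(\left(-1\right) \left(-49\right) + \left(\left(\left(-25\right) \left(-15\right) - 242\right) + \frac{4}{-7 + \left(-17\right)^{2} + 23 \left(-17\right) + 23 \cdot 21 - 357}\right)\right)^{2} = \left(49 + \left(\left(375 - 242\right) + \frac{4}{-7 + 289 - 391 + 483 - 357}\right)\right)^{2} = \left(49 + \left(133 + \frac{4}{17}\right)\right)^{2} = \left(49 + \frac{2265}{17}\right)^{2} = \left(\frac{3098}{17}\right)^{2} = \frac{9597604}{289}$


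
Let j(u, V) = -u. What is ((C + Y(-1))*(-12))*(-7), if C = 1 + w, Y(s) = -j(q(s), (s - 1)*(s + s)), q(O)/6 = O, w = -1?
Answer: -504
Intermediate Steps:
q(O) = 6*O
Y(s) = 6*s (Y(s) = -(-1)*6*s = -(-6)*s = 6*s)
C = 0 (C = 1 - 1 = 0)
((C + Y(-1))*(-12))*(-7) = ((0 + 6*(-1))*(-12))*(-7) = ((0 - 6)*(-12))*(-7) = -6*(-12)*(-7) = 72*(-7) = -504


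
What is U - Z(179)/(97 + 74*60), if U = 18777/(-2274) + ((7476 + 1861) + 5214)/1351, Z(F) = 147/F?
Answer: 2090050222601/831661055134 ≈ 2.5131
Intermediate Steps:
U = 2573749/1024058 (U = 18777*(-1/2274) + (9337 + 5214)*(1/1351) = -6259/758 + 14551*(1/1351) = -6259/758 + 14551/1351 = 2573749/1024058 ≈ 2.5133)
U - Z(179)/(97 + 74*60) = 2573749/1024058 - 147/179/(97 + 74*60) = 2573749/1024058 - 147*(1/179)/(97 + 4440) = 2573749/1024058 - 147/(179*4537) = 2573749/1024058 - 1*147/812123 = 2573749/1024058 - 147/812123 = 2090050222601/831661055134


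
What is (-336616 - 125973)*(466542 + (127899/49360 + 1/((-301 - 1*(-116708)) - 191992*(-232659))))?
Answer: -37467013897145568256758281/173604357244080 ≈ -2.1582e+11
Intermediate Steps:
(-336616 - 125973)*(466542 + (127899/49360 + 1/((-301 - 1*(-116708)) - 191992*(-232659)))) = -462589*(466542 + (127899*(1/49360) - 1/232659/((-301 + 116708) - 191992))) = -462589*(466542 + (127899/49360 - 1/232659/(116407 - 191992))) = -462589*(466542 + (127899/49360 - 1/232659/(-75585))) = -462589*(466542 + (127899/49360 - 1/75585*(-1/232659))) = -462589*(466542 + (127899/49360 + 1/17585530515)) = -462589*(466542 + 449834353477469/173604357244080) = -462589*80994173871721048829/173604357244080 = -37467013897145568256758281/173604357244080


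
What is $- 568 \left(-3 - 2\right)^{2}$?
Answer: $-14200$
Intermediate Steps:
$- 568 \left(-3 - 2\right)^{2} = - 568 \left(-5\right)^{2} = \left(-568\right) 25 = -14200$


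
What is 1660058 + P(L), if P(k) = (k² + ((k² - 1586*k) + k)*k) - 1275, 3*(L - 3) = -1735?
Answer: -19253667187/27 ≈ -7.1310e+8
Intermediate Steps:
L = -1726/3 (L = 3 + (⅓)*(-1735) = 3 - 1735/3 = -1726/3 ≈ -575.33)
P(k) = -1275 + k² + k*(k² - 1585*k) (P(k) = (k² + (k² - 1585*k)*k) - 1275 = (k² + k*(k² - 1585*k)) - 1275 = -1275 + k² + k*(k² - 1585*k))
1660058 + P(L) = 1660058 + (-1275 + (-1726/3)³ - 1584*(-1726/3)²) = 1660058 + (-1275 - 5141885176/27 - 1584*2979076/9) = 1660058 + (-1275 - 5141885176/27 - 524317376) = 1660058 - 19298488753/27 = -19253667187/27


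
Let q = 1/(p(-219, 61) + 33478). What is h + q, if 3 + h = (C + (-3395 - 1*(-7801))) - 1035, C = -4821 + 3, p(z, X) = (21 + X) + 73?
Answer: -48767849/33633 ≈ -1450.0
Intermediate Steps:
p(z, X) = 94 + X
C = -4818
h = -1450 (h = -3 + ((-4818 + (-3395 - 1*(-7801))) - 1035) = -3 + ((-4818 + (-3395 + 7801)) - 1035) = -3 + ((-4818 + 4406) - 1035) = -3 + (-412 - 1035) = -3 - 1447 = -1450)
q = 1/33633 (q = 1/((94 + 61) + 33478) = 1/(155 + 33478) = 1/33633 ≈ 2.9733e-5)
h + q = -1450 + 1/33633 = -48767849/33633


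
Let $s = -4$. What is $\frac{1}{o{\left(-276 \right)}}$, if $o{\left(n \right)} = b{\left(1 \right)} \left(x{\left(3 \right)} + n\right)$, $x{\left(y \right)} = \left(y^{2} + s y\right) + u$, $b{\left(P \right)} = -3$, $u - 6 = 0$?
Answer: $\frac{1}{819} \approx 0.001221$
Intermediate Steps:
$u = 6$ ($u = 6 + 0 = 6$)
$x{\left(y \right)} = 6 + y^{2} - 4 y$ ($x{\left(y \right)} = \left(y^{2} - 4 y\right) + 6 = 6 + y^{2} - 4 y$)
$o{\left(n \right)} = -9 - 3 n$ ($o{\left(n \right)} = - 3 \left(\left(6 + 3^{2} - 12\right) + n\right) = - 3 \left(\left(6 + 9 - 12\right) + n\right) = - 3 \left(3 + n\right) = -9 - 3 n$)
$\frac{1}{o{\left(-276 \right)}} = \frac{1}{-9 - -828} = \frac{1}{-9 + 828} = \frac{1}{819}$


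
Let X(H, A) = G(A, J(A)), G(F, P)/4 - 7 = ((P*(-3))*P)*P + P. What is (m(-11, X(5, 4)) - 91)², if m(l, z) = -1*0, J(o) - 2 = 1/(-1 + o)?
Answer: 8281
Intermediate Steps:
J(o) = 2 + 1/(-1 + o)
G(F, P) = 28 - 12*P³ + 4*P (G(F, P) = 28 + 4*(((P*(-3))*P)*P + P) = 28 + 4*(((-3*P)*P)*P + P) = 28 + 4*((-3*P²)*P + P) = 28 + 4*(-3*P³ + P) = 28 + 4*(P - 3*P³) = 28 + (-12*P³ + 4*P) = 28 - 12*P³ + 4*P)
X(H, A) = 28 - 12*(-1 + 2*A)³/(-1 + A)³ + 4*(-1 + 2*A)/(-1 + A) (X(H, A) = 28 - 12*(-1 + 2*A)³/(-1 + A)³ + 4*((-1 + 2*A)/(-1 + A)) = 28 - 12*(-1 + 2*A)³/(-1 + A)³ + 4*(-1 + 2*A)/(-1 + A))
m(l, z) = 0
(m(-11, X(5, 4)) - 91)² = (0 - 91)² = (-91)² = 8281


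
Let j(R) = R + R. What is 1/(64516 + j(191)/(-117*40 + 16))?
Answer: 2332/150451121 ≈ 1.5500e-5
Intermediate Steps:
j(R) = 2*R
1/(64516 + j(191)/(-117*40 + 16)) = 1/(64516 + (2*191)/(-117*40 + 16)) = 1/(64516 + 382/(-4680 + 16)) = 1/(64516 + 382/(-4664)) = 1/(64516 + 382*(-1/4664)) = 1/(64516 - 191/2332) = 1/(150451121/2332) = 2332/150451121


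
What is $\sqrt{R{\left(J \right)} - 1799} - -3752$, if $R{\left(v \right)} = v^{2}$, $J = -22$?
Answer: $3752 + i \sqrt{1315} \approx 3752.0 + 36.263 i$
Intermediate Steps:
$\sqrt{R{\left(J \right)} - 1799} - -3752 = \sqrt{\left(-22\right)^{2} - 1799} - -3752 = \sqrt{484 - 1799} + 3752 = \sqrt{-1315} + 3752 = i \sqrt{1315} + 3752 = 3752 + i \sqrt{1315}$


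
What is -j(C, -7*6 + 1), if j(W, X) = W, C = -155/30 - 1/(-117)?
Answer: 1207/234 ≈ 5.1581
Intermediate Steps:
C = -1207/234 (C = -155*1/30 - 1*(-1/117) = -31/6 + 1/117 = -1207/234 ≈ -5.1581)
-j(C, -7*6 + 1) = -1*(-1207/234) = 1207/234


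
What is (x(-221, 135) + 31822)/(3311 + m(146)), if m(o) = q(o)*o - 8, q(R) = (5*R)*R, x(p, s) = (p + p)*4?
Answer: 30054/15563983 ≈ 0.0019310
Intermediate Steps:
x(p, s) = 8*p (x(p, s) = (2*p)*4 = 8*p)
q(R) = 5*R**2
m(o) = -8 + 5*o**3 (m(o) = (5*o**2)*o - 8 = 5*o**3 - 8 = -8 + 5*o**3)
(x(-221, 135) + 31822)/(3311 + m(146)) = (8*(-221) + 31822)/(3311 + (-8 + 5*146**3)) = (-1768 + 31822)/(3311 + (-8 + 5*3112136)) = 30054/(3311 + (-8 + 15560680)) = 30054/(3311 + 15560672) = 30054/15563983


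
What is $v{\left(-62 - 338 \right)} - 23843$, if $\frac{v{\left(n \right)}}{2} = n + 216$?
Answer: $-24211$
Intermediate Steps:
$v{\left(n \right)} = 432 + 2 n$ ($v{\left(n \right)} = 2 \left(n + 216\right) = 2 \left(216 + n\right) = 432 + 2 n$)
$v{\left(-62 - 338 \right)} - 23843 = \left(432 + 2 \left(-62 - 338\right)\right) - 23843 = \left(432 + 2 \left(-400\right)\right) - 23843 = \left(432 - 800\right) - 23843 = -368 - 23843 = -24211$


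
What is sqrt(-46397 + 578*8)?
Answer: I*sqrt(41773) ≈ 204.38*I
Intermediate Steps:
sqrt(-46397 + 578*8) = sqrt(-46397 + 4624) = sqrt(-41773) = I*sqrt(41773)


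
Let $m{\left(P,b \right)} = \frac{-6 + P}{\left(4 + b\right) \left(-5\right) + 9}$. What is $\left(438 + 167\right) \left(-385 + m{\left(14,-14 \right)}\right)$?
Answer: $- \frac{13737735}{59} \approx -2.3284 \cdot 10^{5}$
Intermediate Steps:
$m{\left(P,b \right)} = \frac{-6 + P}{-11 - 5 b}$ ($m{\left(P,b \right)} = \frac{-6 + P}{\left(-20 - 5 b\right) + 9} = \frac{-6 + P}{-11 - 5 b}$)
$\left(438 + 167\right) \left(-385 + m{\left(14,-14 \right)}\right) = \left(438 + 167\right) \left(-385 + \frac{6 - 14}{11 + 5 \left(-14\right)}\right) = 605 \left(-385 + \frac{6 - 14}{11 - 70}\right) = 605 \left(-385 + \frac{1}{-59} \left(-8\right)\right) = 605 \left(-385 - - \frac{8}{59}\right) = 605 \left(-385 + \frac{8}{59}\right) = 605 \left(- \frac{22707}{59}\right) = - \frac{13737735}{59}$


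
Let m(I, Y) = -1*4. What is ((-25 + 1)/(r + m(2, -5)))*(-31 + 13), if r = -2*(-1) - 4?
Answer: -72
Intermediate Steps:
m(I, Y) = -4
r = -2 (r = 2 - 4 = -2)
((-25 + 1)/(r + m(2, -5)))*(-31 + 13) = ((-25 + 1)/(-2 - 4))*(-31 + 13) = -24/(-6)*(-18) = -24*(-⅙)*(-18) = 4*(-18) = -72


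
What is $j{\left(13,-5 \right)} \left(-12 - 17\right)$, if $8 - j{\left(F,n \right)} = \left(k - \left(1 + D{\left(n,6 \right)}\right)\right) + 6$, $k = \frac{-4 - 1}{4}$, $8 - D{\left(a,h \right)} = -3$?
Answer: $- \frac{1769}{4} \approx -442.25$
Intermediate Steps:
$D{\left(a,h \right)} = 11$ ($D{\left(a,h \right)} = 8 - -3 = 8 + 3 = 11$)
$k = - \frac{5}{4}$ ($k = \left(-4 - 1\right) \frac{1}{4} = \left(-5\right) \frac{1}{4} = - \frac{5}{4} \approx -1.25$)
$j{\left(F,n \right)} = \frac{61}{4}$ ($j{\left(F,n \right)} = 8 - \left(\left(- \frac{5}{4} - 12\right) + 6\right) = 8 - \left(- \frac{53}{4} + 6\right) = 8 - - \frac{29}{4} = 8 + \frac{29}{4} = \frac{61}{4}$)
$j{\left(13,-5 \right)} \left(-12 - 17\right) = \frac{61 \left(-12 - 17\right)}{4} = \frac{61}{4} \left(-29\right) = - \frac{1769}{4}$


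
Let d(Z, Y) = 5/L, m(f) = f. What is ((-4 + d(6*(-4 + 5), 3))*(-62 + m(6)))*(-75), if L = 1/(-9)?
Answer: -205800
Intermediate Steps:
L = -⅑ ≈ -0.11111
d(Z, Y) = -45 (d(Z, Y) = 5/(-⅑) = 5*(-9) = -45)
((-4 + d(6*(-4 + 5), 3))*(-62 + m(6)))*(-75) = ((-4 - 45)*(-62 + 6))*(-75) = -49*(-56)*(-75) = 2744*(-75) = -205800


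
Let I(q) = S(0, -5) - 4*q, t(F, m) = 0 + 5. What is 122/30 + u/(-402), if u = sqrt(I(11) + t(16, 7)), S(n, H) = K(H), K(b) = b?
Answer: 61/15 - I*sqrt(11)/201 ≈ 4.0667 - 0.016501*I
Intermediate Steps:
t(F, m) = 5
S(n, H) = H
I(q) = -5 - 4*q
u = 2*I*sqrt(11) (u = sqrt((-5 - 4*11) + 5) = sqrt((-5 - 44) + 5) = sqrt(-49 + 5) = sqrt(-44) = 2*I*sqrt(11) ≈ 6.6332*I)
122/30 + u/(-402) = 122/30 + (2*I*sqrt(11))/(-402) = 122*(1/30) + (2*I*sqrt(11))*(-1/402) = 61/15 - I*sqrt(11)/201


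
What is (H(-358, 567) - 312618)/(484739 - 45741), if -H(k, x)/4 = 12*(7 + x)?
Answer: -170085/219499 ≈ -0.77488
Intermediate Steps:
H(k, x) = -336 - 48*x (H(k, x) = -48*(7 + x) = -4*(84 + 12*x) = -336 - 48*x)
(H(-358, 567) - 312618)/(484739 - 45741) = ((-336 - 48*567) - 312618)/(484739 - 45741) = ((-336 - 27216) - 312618)/438998 = (-27552 - 312618)*(1/438998) = -340170*1/438998 = -170085/219499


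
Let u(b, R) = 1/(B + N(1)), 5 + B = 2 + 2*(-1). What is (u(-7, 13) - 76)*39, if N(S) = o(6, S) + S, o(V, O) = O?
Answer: -2977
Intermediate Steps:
B = -5 (B = -5 + (2 + 2*(-1)) = -5 + (2 - 2) = -5 + 0 = -5)
N(S) = 2*S (N(S) = S + S = 2*S)
u(b, R) = -⅓ (u(b, R) = 1/(-5 + 2*1) = 1/(-5 + 2) = 1/(-3) = -⅓)
(u(-7, 13) - 76)*39 = (-⅓ - 76)*39 = -229/3*39 = -2977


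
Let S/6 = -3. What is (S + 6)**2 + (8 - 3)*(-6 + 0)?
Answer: 114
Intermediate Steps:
S = -18 (S = 6*(-3) = -18)
(S + 6)**2 + (8 - 3)*(-6 + 0) = (-18 + 6)**2 + (8 - 3)*(-6 + 0) = (-12)**2 + 5*(-6) = 144 - 30 = 114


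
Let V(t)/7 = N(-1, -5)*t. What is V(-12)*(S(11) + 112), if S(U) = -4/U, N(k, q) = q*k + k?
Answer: -412608/11 ≈ -37510.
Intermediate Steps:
N(k, q) = k + k*q (N(k, q) = k*q + k = k + k*q)
V(t) = 28*t (V(t) = 7*((-(1 - 5))*t) = 7*((-1*(-4))*t) = 7*(4*t) = 28*t)
V(-12)*(S(11) + 112) = (28*(-12))*(-4/11 + 112) = -336*(-4*1/11 + 112) = -336*(-4/11 + 112) = -336*1228/11 = -412608/11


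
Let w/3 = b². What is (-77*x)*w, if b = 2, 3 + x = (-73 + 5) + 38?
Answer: 30492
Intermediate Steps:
x = -33 (x = -3 + ((-73 + 5) + 38) = -3 + (-68 + 38) = -3 - 30 = -33)
w = 12 (w = 3*2² = 3*4 = 12)
(-77*x)*w = -77*(-33)*12 = 2541*12 = 30492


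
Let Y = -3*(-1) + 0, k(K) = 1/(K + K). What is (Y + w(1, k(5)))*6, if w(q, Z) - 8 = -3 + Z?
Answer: 243/5 ≈ 48.600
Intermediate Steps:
k(K) = 1/(2*K)
Y = 3 (Y = 3 + 0 = 3)
w(q, Z) = 5 + Z (w(q, Z) = 8 + (-3 + Z) = 5 + Z)
(Y + w(1, k(5)))*6 = (3 + (5 + (½)/5))*6 = (3 + (5 + (½)*(⅕)))*6 = (3 + (5 + ⅒))*6 = (3 + 51/10)*6 = (81/10)*6 = 243/5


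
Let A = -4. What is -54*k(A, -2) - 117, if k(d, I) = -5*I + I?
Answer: -549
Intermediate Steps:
k(d, I) = -4*I
-54*k(A, -2) - 117 = -(-216)*(-2) - 117 = -54*8 - 117 = -432 - 117 = -549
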